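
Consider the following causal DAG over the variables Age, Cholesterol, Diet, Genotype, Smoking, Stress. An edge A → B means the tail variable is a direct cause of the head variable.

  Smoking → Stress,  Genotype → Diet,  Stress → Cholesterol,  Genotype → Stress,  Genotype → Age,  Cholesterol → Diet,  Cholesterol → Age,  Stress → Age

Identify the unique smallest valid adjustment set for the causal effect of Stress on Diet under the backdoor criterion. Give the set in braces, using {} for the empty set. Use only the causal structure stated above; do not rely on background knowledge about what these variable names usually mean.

{Genotype}

Variables eligible for adjustment (non-descendants of Stress, excluding Stress and Diet): {Genotype, Smoking}.
Backdoor paths from Stress to Diet:
  P1: Stress <- Genotype -> Diet
  P2: Stress <- Genotype -> Age <- Cholesterol -> Diet
The empty set is not sufficient: P1 (Stress <- Genotype -> Diet) has no collider blocking it and no conditioned non-collider, so it is open.
Try {Genotype}:
  P1: blocked at fork node Genotype ∈ conditioning set.
  P2: blocked at fork node Genotype ∈ conditioning set.
{Genotype} contains no descendant of Stress and blocks every backdoor path.
No other singleton works — e.g. {Smoking} leaves P1 open — so {Genotype} is the unique smallest valid adjustment set.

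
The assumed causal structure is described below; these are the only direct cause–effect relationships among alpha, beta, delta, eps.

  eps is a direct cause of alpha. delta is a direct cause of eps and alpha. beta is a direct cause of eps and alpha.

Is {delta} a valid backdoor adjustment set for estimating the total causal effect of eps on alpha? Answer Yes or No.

No

Backdoor paths from eps to alpha (paths whose first edge points into eps):
  P1: eps <- beta -> alpha
  P2: eps <- delta -> alpha
Condition 1 (no descendant of eps in the set): holds — descendants of eps are {alpha}; none are in {delta}.
Condition 2 (every backdoor path blocked by {delta}):
  P1: open — no interior node is in the conditioning set.
  P2: blocked at fork node delta ∈ conditioning set.
{delta} does not satisfy the backdoor criterion.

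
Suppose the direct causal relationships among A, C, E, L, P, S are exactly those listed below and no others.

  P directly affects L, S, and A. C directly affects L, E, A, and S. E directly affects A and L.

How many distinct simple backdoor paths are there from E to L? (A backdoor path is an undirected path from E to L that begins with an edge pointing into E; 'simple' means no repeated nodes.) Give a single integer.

3

A backdoor path from E to L is any simple undirected path whose first edge points into E (i.e. leaves E via a parent).
Parents of E: {C}.
Enumerating:
  P1: E <- C -> S <- P -> L
  P2: E <- C -> A <- P -> L
  P3: E <- C -> L
That exhausts the simple backdoor paths. Count: 3.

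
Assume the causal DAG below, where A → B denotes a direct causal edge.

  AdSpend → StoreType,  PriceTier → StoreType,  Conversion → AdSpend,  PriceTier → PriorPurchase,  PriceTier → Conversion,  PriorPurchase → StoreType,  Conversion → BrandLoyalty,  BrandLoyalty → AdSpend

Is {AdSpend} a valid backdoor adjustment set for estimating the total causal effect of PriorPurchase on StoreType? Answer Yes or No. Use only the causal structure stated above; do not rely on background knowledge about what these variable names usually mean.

Backdoor paths from PriorPurchase to StoreType (paths whose first edge points into PriorPurchase):
  P1: PriorPurchase <- PriceTier -> Conversion -> BrandLoyalty -> AdSpend -> StoreType
  P2: PriorPurchase <- PriceTier -> Conversion -> AdSpend -> StoreType
  P3: PriorPurchase <- PriceTier -> StoreType
Condition 1 (no descendant of PriorPurchase in the set): holds — descendants of PriorPurchase are {StoreType}; none are in {AdSpend}.
Condition 2 (every backdoor path blocked by {AdSpend}):
  P1: blocked at chain node AdSpend ∈ conditioning set.
  P2: blocked at chain node AdSpend ∈ conditioning set.
  P3: open — no interior node is in the conditioning set.
{AdSpend} does not satisfy the backdoor criterion.

No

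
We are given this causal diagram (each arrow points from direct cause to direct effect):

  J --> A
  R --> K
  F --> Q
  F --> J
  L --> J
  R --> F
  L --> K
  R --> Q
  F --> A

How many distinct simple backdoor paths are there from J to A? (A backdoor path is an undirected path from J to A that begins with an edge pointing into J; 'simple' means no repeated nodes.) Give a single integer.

A backdoor path from J to A is any simple undirected path whose first edge points into J (i.e. leaves J via a parent).
Parents of J: {F, L}.
Enumerating:
  P1: J <- L -> K <- R -> F -> A
  P2: J <- L -> K <- R -> Q <- F -> A
  P3: J <- F -> A
That exhausts the simple backdoor paths. Count: 3.

3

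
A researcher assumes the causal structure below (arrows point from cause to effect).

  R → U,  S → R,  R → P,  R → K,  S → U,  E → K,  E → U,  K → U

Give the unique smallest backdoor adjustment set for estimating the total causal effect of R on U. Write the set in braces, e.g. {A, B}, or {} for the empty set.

{S}

Variables eligible for adjustment (non-descendants of R, excluding R and U): {E, S}.
Backdoor paths from R to U:
  P1: R <- S -> U
The empty set is not sufficient: P1 (R <- S -> U) has no collider blocking it and no conditioned non-collider, so it is open.
Try {S}:
  P1: blocked at fork node S ∈ conditioning set.
{S} contains no descendant of R and blocks every backdoor path.
No other singleton works — e.g. {E} leaves P1 open — so {S} is the unique smallest valid adjustment set.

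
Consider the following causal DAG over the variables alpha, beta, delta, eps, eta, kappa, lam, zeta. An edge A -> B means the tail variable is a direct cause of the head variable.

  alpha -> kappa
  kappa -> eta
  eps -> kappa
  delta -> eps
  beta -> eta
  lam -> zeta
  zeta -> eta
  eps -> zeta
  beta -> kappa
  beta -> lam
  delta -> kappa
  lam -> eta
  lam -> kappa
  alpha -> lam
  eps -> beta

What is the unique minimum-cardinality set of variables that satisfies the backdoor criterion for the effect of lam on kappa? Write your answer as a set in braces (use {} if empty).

Variables eligible for adjustment (non-descendants of lam, excluding lam and kappa): {alpha, beta, delta, eps}.
Backdoor paths from lam to kappa:
  P1: lam <- alpha -> kappa
  P2: lam <- beta <- eps <- delta -> kappa
  P3: lam <- beta <- eps -> kappa
  P4: lam <- beta <- eps -> zeta -> eta <- kappa
  P5: lam <- beta -> kappa
  P6: lam <- beta -> eta <- kappa
  P7: lam <- beta -> eta <- zeta <- eps <- delta -> kappa
  P8: lam <- beta -> eta <- zeta <- eps -> kappa
The empty set is not sufficient: P1 (lam <- alpha -> kappa) has no collider blocking it and no conditioned non-collider, so it is open.
Try {alpha, beta}:
  P1: blocked at fork node alpha ∈ conditioning set.
  P2: blocked at chain node beta ∈ conditioning set.
  P3: blocked at chain node beta ∈ conditioning set.
  P4: blocked at chain node beta ∈ conditioning set.
  P5: blocked at fork node beta ∈ conditioning set.
  P6: blocked at fork node beta ∈ conditioning set.
  P7: blocked at fork node beta ∈ conditioning set.
  P8: blocked at fork node beta ∈ conditioning set.
{alpha, beta} contains no descendant of lam and blocks every backdoor path.
Every element of {alpha, beta} is needed (dropping alpha leaves P1 open; dropping beta leaves P2 open), so no proper subset is valid.
Among all size-2 subsets of the eligible variables, only {alpha, beta} blocks every backdoor path, so it is the unique smallest valid adjustment set.

{alpha, beta}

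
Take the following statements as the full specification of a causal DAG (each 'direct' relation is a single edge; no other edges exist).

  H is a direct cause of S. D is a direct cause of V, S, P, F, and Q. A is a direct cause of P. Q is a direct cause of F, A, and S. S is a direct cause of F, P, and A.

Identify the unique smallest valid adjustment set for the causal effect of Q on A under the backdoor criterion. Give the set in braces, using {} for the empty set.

{D}

Variables eligible for adjustment (non-descendants of Q, excluding Q and A): {D, H, V}.
Backdoor paths from Q to A:
  P1: Q <- D -> S -> A
  P2: Q <- D -> S -> P <- A
  P3: Q <- D -> P <- S -> A
  P4: Q <- D -> P <- A
  P5: Q <- D -> F <- S -> A
  P6: Q <- D -> F <- S -> P <- A
The empty set is not sufficient: P1 (Q <- D -> S -> A) has no collider blocking it and no conditioned non-collider, so it is open.
Try {D}:
  P1: blocked at fork node D ∈ conditioning set.
  P2: blocked at fork node D ∈ conditioning set.
  P3: blocked at fork node D ∈ conditioning set.
  P4: blocked at fork node D ∈ conditioning set.
  P5: blocked at fork node D ∈ conditioning set.
  P6: blocked at fork node D ∈ conditioning set.
{D} contains no descendant of Q and blocks every backdoor path.
No other singleton works — e.g. {H} leaves P1 open — so {D} is the unique smallest valid adjustment set.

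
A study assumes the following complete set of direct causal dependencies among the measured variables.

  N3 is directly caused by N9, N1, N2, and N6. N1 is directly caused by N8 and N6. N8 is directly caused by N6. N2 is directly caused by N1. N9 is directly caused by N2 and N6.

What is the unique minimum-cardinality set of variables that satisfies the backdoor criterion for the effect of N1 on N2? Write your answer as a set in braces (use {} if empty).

Variables eligible for adjustment (non-descendants of N1, excluding N1 and N2): {N6, N8}.
Backdoor paths from N1 to N2:
  P1: N1 <- N6 -> N9 <- N2
  P2: N1 <- N6 -> N9 -> N3 <- N2
  P3: N1 <- N6 -> N3 <- N2
  P4: N1 <- N6 -> N3 <- N9 <- N2
  P5: N1 <- N8 <- N6 -> N9 <- N2
  P6: N1 <- N8 <- N6 -> N9 -> N3 <- N2
  P7: N1 <- N8 <- N6 -> N3 <- N2
  P8: N1 <- N8 <- N6 -> N3 <- N9 <- N2
Each backdoor path contains an unconditioned collider, so every path is already blocked with the empty conditioning set:
  P1: blocked at collider N9 (neither it nor any descendant is in the conditioning set).
  P2: blocked at collider N3 (neither it nor any descendant is in the conditioning set).
  P3: blocked at collider N3 (neither it nor any descendant is in the conditioning set).
  P4: blocked at collider N3 (neither it nor any descendant is in the conditioning set).
  P5: blocked at collider N9 (neither it nor any descendant is in the conditioning set).
  P6: blocked at collider N3 (neither it nor any descendant is in the conditioning set).
  P7: blocked at collider N3 (neither it nor any descendant is in the conditioning set).
  P8: blocked at collider N3 (neither it nor any descendant is in the conditioning set).
The empty set is therefore the unique smallest valid set.

{}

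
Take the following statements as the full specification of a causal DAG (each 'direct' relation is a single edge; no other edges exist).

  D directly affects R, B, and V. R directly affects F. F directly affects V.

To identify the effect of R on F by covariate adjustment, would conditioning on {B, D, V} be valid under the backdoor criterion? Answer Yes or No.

Backdoor paths from R to F (paths whose first edge points into R):
  P1: R <- D -> V <- F
Condition 1 (no descendant of R in the set): FAILS — V is a descendant of R.
Condition 2 (every backdoor path blocked by {B, D, V}):
  P1: blocked at fork node D ∈ conditioning set.
{B, D, V} does not satisfy the backdoor criterion.

No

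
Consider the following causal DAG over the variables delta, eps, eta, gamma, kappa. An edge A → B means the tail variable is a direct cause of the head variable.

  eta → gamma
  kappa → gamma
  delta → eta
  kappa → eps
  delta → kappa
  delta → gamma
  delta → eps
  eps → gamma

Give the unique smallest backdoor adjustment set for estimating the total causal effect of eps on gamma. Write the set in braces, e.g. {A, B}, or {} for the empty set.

Variables eligible for adjustment (non-descendants of eps, excluding eps and gamma): {delta, eta, kappa}.
Backdoor paths from eps to gamma:
  P1: eps <- delta -> eta -> gamma
  P2: eps <- delta -> kappa -> gamma
  P3: eps <- delta -> gamma
  P4: eps <- kappa <- delta -> eta -> gamma
  P5: eps <- kappa <- delta -> gamma
  P6: eps <- kappa -> gamma
The empty set is not sufficient: P1 (eps <- delta -> eta -> gamma) has no collider blocking it and no conditioned non-collider, so it is open.
Try {delta, kappa}:
  P1: blocked at fork node delta ∈ conditioning set.
  P2: blocked at fork node delta ∈ conditioning set.
  P3: blocked at fork node delta ∈ conditioning set.
  P4: blocked at chain node kappa ∈ conditioning set.
  P5: blocked at chain node kappa ∈ conditioning set.
  P6: blocked at fork node kappa ∈ conditioning set.
{delta, kappa} contains no descendant of eps and blocks every backdoor path.
Every element of {delta, kappa} is needed (dropping delta leaves P1 open; dropping kappa leaves P6 open), so no proper subset is valid.
Among all size-2 subsets of the eligible variables, only {delta, kappa} blocks every backdoor path, so it is the unique smallest valid adjustment set.

{delta, kappa}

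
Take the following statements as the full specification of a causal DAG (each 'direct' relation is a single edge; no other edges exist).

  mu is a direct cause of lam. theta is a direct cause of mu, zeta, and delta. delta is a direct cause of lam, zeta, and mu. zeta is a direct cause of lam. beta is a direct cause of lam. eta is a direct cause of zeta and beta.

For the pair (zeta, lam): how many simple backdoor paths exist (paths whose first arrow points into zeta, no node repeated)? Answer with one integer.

8

A backdoor path from zeta to lam is any simple undirected path whose first edge points into zeta (i.e. leaves zeta via a parent).
Parents of zeta: {delta, eta, theta}.
Enumerating:
  P1: zeta <- theta -> delta -> mu -> lam
  P2: zeta <- theta -> delta -> lam
  P3: zeta <- theta -> mu <- delta -> lam
  P4: zeta <- theta -> mu -> lam
  P5: zeta <- delta <- theta -> mu -> lam
  P6: zeta <- delta -> mu -> lam
  P7: zeta <- delta -> lam
  P8: zeta <- eta -> beta -> lam
That exhausts the simple backdoor paths. Count: 8.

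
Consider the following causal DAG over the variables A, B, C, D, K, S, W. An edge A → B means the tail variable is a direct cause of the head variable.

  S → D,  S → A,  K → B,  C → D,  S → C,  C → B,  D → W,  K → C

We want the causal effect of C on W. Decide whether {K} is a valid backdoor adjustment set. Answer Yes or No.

Backdoor paths from C to W (paths whose first edge points into C):
  P1: C <- S -> D -> W
Condition 1 (no descendant of C in the set): holds — descendants of C are {B, D, W}; none are in {K}.
Condition 2 (every backdoor path blocked by {K}):
  P1: open — no interior node is in the conditioning set.
{K} does not satisfy the backdoor criterion.

No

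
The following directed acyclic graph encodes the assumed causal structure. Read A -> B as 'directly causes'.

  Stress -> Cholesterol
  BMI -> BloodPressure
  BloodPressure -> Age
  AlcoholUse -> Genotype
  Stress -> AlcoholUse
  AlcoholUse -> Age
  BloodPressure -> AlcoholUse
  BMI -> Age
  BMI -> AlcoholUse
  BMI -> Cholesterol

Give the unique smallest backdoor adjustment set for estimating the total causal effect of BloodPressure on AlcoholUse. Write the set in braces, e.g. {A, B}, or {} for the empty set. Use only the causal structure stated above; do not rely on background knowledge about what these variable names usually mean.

Variables eligible for adjustment (non-descendants of BloodPressure, excluding BloodPressure and AlcoholUse): {BMI, Cholesterol, Stress}.
Backdoor paths from BloodPressure to AlcoholUse:
  P1: BloodPressure <- BMI -> AlcoholUse
  P2: BloodPressure <- BMI -> Age <- AlcoholUse
  P3: BloodPressure <- BMI -> Cholesterol <- Stress -> AlcoholUse
The empty set is not sufficient: P1 (BloodPressure <- BMI -> AlcoholUse) has no collider blocking it and no conditioned non-collider, so it is open.
Try {BMI}:
  P1: blocked at fork node BMI ∈ conditioning set.
  P2: blocked at fork node BMI ∈ conditioning set.
  P3: blocked at fork node BMI ∈ conditioning set.
{BMI} contains no descendant of BloodPressure and blocks every backdoor path.
No other singleton works — e.g. {Stress} leaves P1 open — so {BMI} is the unique smallest valid adjustment set.

{BMI}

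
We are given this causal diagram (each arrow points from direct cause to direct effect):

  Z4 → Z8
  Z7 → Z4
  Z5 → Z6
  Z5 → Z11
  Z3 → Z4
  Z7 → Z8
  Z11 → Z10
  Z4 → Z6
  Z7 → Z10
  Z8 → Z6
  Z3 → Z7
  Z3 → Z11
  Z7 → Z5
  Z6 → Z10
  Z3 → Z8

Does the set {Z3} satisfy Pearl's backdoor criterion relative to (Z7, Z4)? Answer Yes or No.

Yes

Backdoor paths from Z7 to Z4 (paths whose first edge points into Z7):
  P1: Z7 <- Z3 -> Z4
  P2: Z7 <- Z3 -> Z11 <- Z5 -> Z6 <- Z4
  P3: Z7 <- Z3 -> Z11 <- Z5 -> Z6 <- Z8 <- Z4
  P4: Z7 <- Z3 -> Z11 -> Z10 <- Z6 <- Z4
  P5: Z7 <- Z3 -> Z11 -> Z10 <- Z6 <- Z8 <- Z4
  P6: Z7 <- Z3 -> Z8 <- Z4
  P7: Z7 <- Z3 -> Z8 -> Z6 <- Z4
Condition 1 (no descendant of Z7 in the set): holds — descendants of Z7 are {Z10, Z11, Z4, Z5, Z6, Z8}; none are in {Z3}.
Condition 2 (every backdoor path blocked by {Z3}):
  P1: blocked at fork node Z3 ∈ conditioning set.
  P2: blocked at fork node Z3 ∈ conditioning set.
  P3: blocked at fork node Z3 ∈ conditioning set.
  P4: blocked at fork node Z3 ∈ conditioning set.
  P5: blocked at fork node Z3 ∈ conditioning set.
  P6: blocked at fork node Z3 ∈ conditioning set.
  P7: blocked at fork node Z3 ∈ conditioning set.
{Z3} satisfies the backdoor criterion.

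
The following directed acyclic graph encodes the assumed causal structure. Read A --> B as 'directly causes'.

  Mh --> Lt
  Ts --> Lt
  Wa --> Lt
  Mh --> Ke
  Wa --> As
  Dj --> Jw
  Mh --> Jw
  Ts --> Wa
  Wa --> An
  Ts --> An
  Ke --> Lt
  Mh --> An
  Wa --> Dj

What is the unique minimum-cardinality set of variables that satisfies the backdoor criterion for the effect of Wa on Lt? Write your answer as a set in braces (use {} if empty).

{Ts}

Variables eligible for adjustment (non-descendants of Wa, excluding Wa and Lt): {Ke, Mh, Ts}.
Backdoor paths from Wa to Lt:
  P1: Wa <- Ts -> An <- Mh -> Ke -> Lt
  P2: Wa <- Ts -> An <- Mh -> Lt
  P3: Wa <- Ts -> Lt
The empty set is not sufficient: P3 (Wa <- Ts -> Lt) has no collider blocking it and no conditioned non-collider, so it is open.
Try {Ts}:
  P1: blocked at fork node Ts ∈ conditioning set.
  P2: blocked at fork node Ts ∈ conditioning set.
  P3: blocked at fork node Ts ∈ conditioning set.
{Ts} contains no descendant of Wa and blocks every backdoor path.
No other singleton works — e.g. {Mh} leaves P3 open — so {Ts} is the unique smallest valid adjustment set.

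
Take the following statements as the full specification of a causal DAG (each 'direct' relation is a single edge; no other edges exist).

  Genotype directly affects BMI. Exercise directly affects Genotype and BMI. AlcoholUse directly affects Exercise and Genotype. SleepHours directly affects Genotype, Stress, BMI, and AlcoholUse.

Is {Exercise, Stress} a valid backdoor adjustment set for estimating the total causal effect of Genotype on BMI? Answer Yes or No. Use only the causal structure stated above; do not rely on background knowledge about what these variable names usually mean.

Backdoor paths from Genotype to BMI (paths whose first edge points into Genotype):
  P1: Genotype <- SleepHours -> AlcoholUse -> Exercise -> BMI
  P2: Genotype <- SleepHours -> BMI
  P3: Genotype <- AlcoholUse <- SleepHours -> BMI
  P4: Genotype <- AlcoholUse -> Exercise -> BMI
  P5: Genotype <- Exercise <- AlcoholUse <- SleepHours -> BMI
  P6: Genotype <- Exercise -> BMI
Condition 1 (no descendant of Genotype in the set): holds — descendants of Genotype are {BMI}; none are in {Exercise, Stress}.
Condition 2 (every backdoor path blocked by {Exercise, Stress}):
  P1: blocked at chain node Exercise ∈ conditioning set.
  P2: open — no interior node is in the conditioning set.
  P3: open — no interior node is in the conditioning set.
  P4: blocked at chain node Exercise ∈ conditioning set.
  P5: blocked at chain node Exercise ∈ conditioning set.
  P6: blocked at fork node Exercise ∈ conditioning set.
{Exercise, Stress} does not satisfy the backdoor criterion.

No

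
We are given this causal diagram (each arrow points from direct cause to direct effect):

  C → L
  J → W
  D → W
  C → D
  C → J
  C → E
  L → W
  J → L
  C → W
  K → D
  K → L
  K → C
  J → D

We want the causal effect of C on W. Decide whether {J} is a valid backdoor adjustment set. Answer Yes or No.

Backdoor paths from C to W (paths whose first edge points into C):
  P1: C <- K -> D <- J -> L -> W
  P2: C <- K -> D <- J -> W
  P3: C <- K -> D -> W
  P4: C <- K -> L <- J -> D -> W
  P5: C <- K -> L <- J -> W
  P6: C <- K -> L -> W
Condition 1 (no descendant of C in the set): FAILS — J is a descendant of C.
Condition 2 (every backdoor path blocked by {J}):
  P1: blocked at collider D (neither it nor any descendant is in the conditioning set).
  P2: blocked at collider D (neither it nor any descendant is in the conditioning set).
  P3: open — no interior node is in the conditioning set.
  P4: blocked at collider L (neither it nor any descendant is in the conditioning set).
  P5: blocked at collider L (neither it nor any descendant is in the conditioning set).
  P6: open — no interior node is in the conditioning set.
{J} does not satisfy the backdoor criterion.

No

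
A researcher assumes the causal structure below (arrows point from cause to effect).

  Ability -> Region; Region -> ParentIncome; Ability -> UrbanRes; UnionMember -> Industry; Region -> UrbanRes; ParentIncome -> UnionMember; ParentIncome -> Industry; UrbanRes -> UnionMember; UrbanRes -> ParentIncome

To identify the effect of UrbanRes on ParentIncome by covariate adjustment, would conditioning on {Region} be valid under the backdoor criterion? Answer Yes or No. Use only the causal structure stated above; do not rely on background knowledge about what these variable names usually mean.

Yes

Backdoor paths from UrbanRes to ParentIncome (paths whose first edge points into UrbanRes):
  P1: UrbanRes <- Ability -> Region -> ParentIncome
  P2: UrbanRes <- Region -> ParentIncome
Condition 1 (no descendant of UrbanRes in the set): holds — descendants of UrbanRes are {Industry, ParentIncome, UnionMember}; none are in {Region}.
Condition 2 (every backdoor path blocked by {Region}):
  P1: blocked at chain node Region ∈ conditioning set.
  P2: blocked at fork node Region ∈ conditioning set.
{Region} satisfies the backdoor criterion.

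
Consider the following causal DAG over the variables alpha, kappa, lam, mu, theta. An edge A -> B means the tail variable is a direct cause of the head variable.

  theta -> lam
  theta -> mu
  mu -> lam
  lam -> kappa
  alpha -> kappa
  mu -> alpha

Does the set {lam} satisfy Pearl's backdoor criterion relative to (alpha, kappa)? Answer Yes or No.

Yes

Backdoor paths from alpha to kappa (paths whose first edge points into alpha):
  P1: alpha <- mu <- theta -> lam -> kappa
  P2: alpha <- mu -> lam -> kappa
Condition 1 (no descendant of alpha in the set): holds — descendants of alpha are {kappa}; none are in {lam}.
Condition 2 (every backdoor path blocked by {lam}):
  P1: blocked at chain node lam ∈ conditioning set.
  P2: blocked at chain node lam ∈ conditioning set.
{lam} satisfies the backdoor criterion.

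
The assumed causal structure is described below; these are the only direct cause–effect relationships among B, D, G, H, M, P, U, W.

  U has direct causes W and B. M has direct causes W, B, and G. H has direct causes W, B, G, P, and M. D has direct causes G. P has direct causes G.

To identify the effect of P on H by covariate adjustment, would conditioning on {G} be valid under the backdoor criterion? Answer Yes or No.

Yes

Backdoor paths from P to H (paths whose first edge points into P):
  P1: P <- G -> M <- W -> U <- B -> H
  P2: P <- G -> M <- W -> H
  P3: P <- G -> M <- B -> U <- W -> H
  P4: P <- G -> M <- B -> H
  P5: P <- G -> M -> H
  P6: P <- G -> H
Condition 1 (no descendant of P in the set): holds — descendants of P are {H}; none are in {G}.
Condition 2 (every backdoor path blocked by {G}):
  P1: blocked at fork node G ∈ conditioning set.
  P2: blocked at fork node G ∈ conditioning set.
  P3: blocked at fork node G ∈ conditioning set.
  P4: blocked at fork node G ∈ conditioning set.
  P5: blocked at fork node G ∈ conditioning set.
  P6: blocked at fork node G ∈ conditioning set.
{G} satisfies the backdoor criterion.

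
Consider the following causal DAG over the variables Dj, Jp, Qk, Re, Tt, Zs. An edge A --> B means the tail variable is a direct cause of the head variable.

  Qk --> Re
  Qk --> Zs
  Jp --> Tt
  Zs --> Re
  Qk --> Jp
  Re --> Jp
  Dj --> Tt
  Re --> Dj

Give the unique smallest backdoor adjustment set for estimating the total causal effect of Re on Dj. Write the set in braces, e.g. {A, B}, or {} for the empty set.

{}

Variables eligible for adjustment (non-descendants of Re, excluding Re and Dj): {Qk, Zs}.
Backdoor paths from Re to Dj:
  P1: Re <- Qk -> Jp -> Tt <- Dj
  P2: Re <- Zs <- Qk -> Jp -> Tt <- Dj
Each backdoor path contains an unconditioned collider, so every path is already blocked with the empty conditioning set:
  P1: blocked at collider Tt (neither it nor any descendant is in the conditioning set).
  P2: blocked at collider Tt (neither it nor any descendant is in the conditioning set).
The empty set is therefore the unique smallest valid set.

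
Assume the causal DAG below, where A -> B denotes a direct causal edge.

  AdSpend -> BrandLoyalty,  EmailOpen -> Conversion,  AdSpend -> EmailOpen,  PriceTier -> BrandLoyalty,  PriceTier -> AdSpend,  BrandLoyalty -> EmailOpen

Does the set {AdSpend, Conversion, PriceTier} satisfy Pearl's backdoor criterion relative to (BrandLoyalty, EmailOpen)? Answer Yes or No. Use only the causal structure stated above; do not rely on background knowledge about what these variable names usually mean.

Backdoor paths from BrandLoyalty to EmailOpen (paths whose first edge points into BrandLoyalty):
  P1: BrandLoyalty <- PriceTier -> AdSpend -> EmailOpen
  P2: BrandLoyalty <- AdSpend -> EmailOpen
Condition 1 (no descendant of BrandLoyalty in the set): FAILS — Conversion is a descendant of BrandLoyalty.
Condition 2 (every backdoor path blocked by {AdSpend, Conversion, PriceTier}):
  P1: blocked at fork node PriceTier ∈ conditioning set.
  P2: blocked at fork node AdSpend ∈ conditioning set.
{AdSpend, Conversion, PriceTier} does not satisfy the backdoor criterion.

No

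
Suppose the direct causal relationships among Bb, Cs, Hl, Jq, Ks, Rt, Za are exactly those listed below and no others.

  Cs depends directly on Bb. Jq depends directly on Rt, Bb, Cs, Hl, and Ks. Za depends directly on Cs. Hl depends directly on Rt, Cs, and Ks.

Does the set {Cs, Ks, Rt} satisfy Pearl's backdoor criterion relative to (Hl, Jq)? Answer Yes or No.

Yes

Backdoor paths from Hl to Jq (paths whose first edge points into Hl):
  P1: Hl <- Ks -> Jq
  P2: Hl <- Rt -> Jq
  P3: Hl <- Cs <- Bb -> Jq
  P4: Hl <- Cs -> Jq
Condition 1 (no descendant of Hl in the set): holds — descendants of Hl are {Jq}; none are in {Cs, Ks, Rt}.
Condition 2 (every backdoor path blocked by {Cs, Ks, Rt}):
  P1: blocked at fork node Ks ∈ conditioning set.
  P2: blocked at fork node Rt ∈ conditioning set.
  P3: blocked at chain node Cs ∈ conditioning set.
  P4: blocked at fork node Cs ∈ conditioning set.
{Cs, Ks, Rt} satisfies the backdoor criterion.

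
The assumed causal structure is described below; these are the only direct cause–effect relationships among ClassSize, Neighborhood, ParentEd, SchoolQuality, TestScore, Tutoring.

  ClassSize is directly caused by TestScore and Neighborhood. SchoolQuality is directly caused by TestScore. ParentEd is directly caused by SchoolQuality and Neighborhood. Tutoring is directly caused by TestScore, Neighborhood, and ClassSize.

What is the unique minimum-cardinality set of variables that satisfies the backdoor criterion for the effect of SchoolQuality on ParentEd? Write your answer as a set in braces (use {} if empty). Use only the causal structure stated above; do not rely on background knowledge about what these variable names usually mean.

Variables eligible for adjustment (non-descendants of SchoolQuality, excluding SchoolQuality and ParentEd): {ClassSize, Neighborhood, TestScore, Tutoring}.
Backdoor paths from SchoolQuality to ParentEd:
  P1: SchoolQuality <- TestScore -> ClassSize <- Neighborhood -> ParentEd
  P2: SchoolQuality <- TestScore -> ClassSize -> Tutoring <- Neighborhood -> ParentEd
  P3: SchoolQuality <- TestScore -> Tutoring <- Neighborhood -> ParentEd
  P4: SchoolQuality <- TestScore -> Tutoring <- ClassSize <- Neighborhood -> ParentEd
Each backdoor path contains an unconditioned collider, so every path is already blocked with the empty conditioning set:
  P1: blocked at collider ClassSize (neither it nor any descendant is in the conditioning set).
  P2: blocked at collider Tutoring (neither it nor any descendant is in the conditioning set).
  P3: blocked at collider Tutoring (neither it nor any descendant is in the conditioning set).
  P4: blocked at collider Tutoring (neither it nor any descendant is in the conditioning set).
The empty set is therefore the unique smallest valid set.

{}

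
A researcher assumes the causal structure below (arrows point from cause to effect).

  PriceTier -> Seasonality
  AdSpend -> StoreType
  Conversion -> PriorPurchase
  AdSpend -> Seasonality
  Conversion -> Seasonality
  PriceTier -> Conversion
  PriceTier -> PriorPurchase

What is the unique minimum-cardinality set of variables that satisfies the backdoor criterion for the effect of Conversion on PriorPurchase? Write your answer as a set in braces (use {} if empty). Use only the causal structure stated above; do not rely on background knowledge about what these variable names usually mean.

{PriceTier}

Variables eligible for adjustment (non-descendants of Conversion, excluding Conversion and PriorPurchase): {AdSpend, PriceTier, StoreType}.
Backdoor paths from Conversion to PriorPurchase:
  P1: Conversion <- PriceTier -> PriorPurchase
The empty set is not sufficient: P1 (Conversion <- PriceTier -> PriorPurchase) has no collider blocking it and no conditioned non-collider, so it is open.
Try {PriceTier}:
  P1: blocked at fork node PriceTier ∈ conditioning set.
{PriceTier} contains no descendant of Conversion and blocks every backdoor path.
No other singleton works — e.g. {AdSpend} leaves P1 open — so {PriceTier} is the unique smallest valid adjustment set.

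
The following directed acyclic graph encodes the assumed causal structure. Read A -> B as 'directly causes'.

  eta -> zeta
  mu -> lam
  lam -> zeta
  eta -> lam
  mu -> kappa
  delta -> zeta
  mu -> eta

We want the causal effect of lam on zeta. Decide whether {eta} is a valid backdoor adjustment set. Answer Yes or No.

Yes

Backdoor paths from lam to zeta (paths whose first edge points into lam):
  P1: lam <- mu -> eta -> zeta
  P2: lam <- eta -> zeta
Condition 1 (no descendant of lam in the set): holds — descendants of lam are {zeta}; none are in {eta}.
Condition 2 (every backdoor path blocked by {eta}):
  P1: blocked at chain node eta ∈ conditioning set.
  P2: blocked at fork node eta ∈ conditioning set.
{eta} satisfies the backdoor criterion.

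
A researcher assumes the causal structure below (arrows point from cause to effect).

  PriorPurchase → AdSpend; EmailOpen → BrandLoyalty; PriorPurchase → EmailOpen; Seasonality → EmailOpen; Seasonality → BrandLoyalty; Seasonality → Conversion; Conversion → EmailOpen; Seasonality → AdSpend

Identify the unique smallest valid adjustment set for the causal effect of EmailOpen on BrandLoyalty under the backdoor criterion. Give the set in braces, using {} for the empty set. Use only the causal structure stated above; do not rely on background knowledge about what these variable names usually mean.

Variables eligible for adjustment (non-descendants of EmailOpen, excluding EmailOpen and BrandLoyalty): {AdSpend, Conversion, PriorPurchase, Seasonality}.
Backdoor paths from EmailOpen to BrandLoyalty:
  P1: EmailOpen <- Seasonality -> BrandLoyalty
  P2: EmailOpen <- PriorPurchase -> AdSpend <- Seasonality -> BrandLoyalty
  P3: EmailOpen <- Conversion <- Seasonality -> BrandLoyalty
The empty set is not sufficient: P1 (EmailOpen <- Seasonality -> BrandLoyalty) has no collider blocking it and no conditioned non-collider, so it is open.
Try {Seasonality}:
  P1: blocked at fork node Seasonality ∈ conditioning set.
  P2: blocked at collider AdSpend (neither it nor any descendant is in the conditioning set).
  P3: blocked at fork node Seasonality ∈ conditioning set.
{Seasonality} contains no descendant of EmailOpen and blocks every backdoor path.
No other singleton works — e.g. {PriorPurchase} leaves P1 open — so {Seasonality} is the unique smallest valid adjustment set.

{Seasonality}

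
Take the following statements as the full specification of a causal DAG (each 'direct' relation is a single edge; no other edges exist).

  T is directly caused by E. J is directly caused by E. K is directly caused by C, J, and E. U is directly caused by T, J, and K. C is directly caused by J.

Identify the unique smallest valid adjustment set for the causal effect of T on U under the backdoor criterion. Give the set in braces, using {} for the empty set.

{E}

Variables eligible for adjustment (non-descendants of T, excluding T and U): {C, E, J, K}.
Backdoor paths from T to U:
  P1: T <- E -> J -> C -> K -> U
  P2: T <- E -> J -> K -> U
  P3: T <- E -> J -> U
  P4: T <- E -> K <- J -> U
  P5: T <- E -> K <- C <- J -> U
  P6: T <- E -> K -> U
The empty set is not sufficient: P1 (T <- E -> J -> C -> K -> U) has no collider blocking it and no conditioned non-collider, so it is open.
Try {E}:
  P1: blocked at fork node E ∈ conditioning set.
  P2: blocked at fork node E ∈ conditioning set.
  P3: blocked at fork node E ∈ conditioning set.
  P4: blocked at fork node E ∈ conditioning set.
  P5: blocked at fork node E ∈ conditioning set.
  P6: blocked at fork node E ∈ conditioning set.
{E} contains no descendant of T and blocks every backdoor path.
No other singleton works — e.g. {J} leaves P6 open — so {E} is the unique smallest valid adjustment set.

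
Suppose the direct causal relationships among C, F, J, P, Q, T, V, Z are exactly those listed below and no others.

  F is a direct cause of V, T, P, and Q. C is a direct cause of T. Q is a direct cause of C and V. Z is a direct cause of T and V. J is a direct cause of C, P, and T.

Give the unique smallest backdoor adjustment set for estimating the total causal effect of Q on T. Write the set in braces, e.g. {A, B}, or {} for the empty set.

{F}

Variables eligible for adjustment (non-descendants of Q, excluding Q and T): {F, J, P, Z}.
Backdoor paths from Q to T:
  P1: Q <- F -> P <- J -> C -> T
  P2: Q <- F -> P <- J -> T
  P3: Q <- F -> V <- Z -> T
  P4: Q <- F -> T
The empty set is not sufficient: P4 (Q <- F -> T) has no collider blocking it and no conditioned non-collider, so it is open.
Try {F}:
  P1: blocked at fork node F ∈ conditioning set.
  P2: blocked at fork node F ∈ conditioning set.
  P3: blocked at fork node F ∈ conditioning set.
  P4: blocked at fork node F ∈ conditioning set.
{F} contains no descendant of Q and blocks every backdoor path.
No other singleton works — e.g. {J} leaves P4 open — so {F} is the unique smallest valid adjustment set.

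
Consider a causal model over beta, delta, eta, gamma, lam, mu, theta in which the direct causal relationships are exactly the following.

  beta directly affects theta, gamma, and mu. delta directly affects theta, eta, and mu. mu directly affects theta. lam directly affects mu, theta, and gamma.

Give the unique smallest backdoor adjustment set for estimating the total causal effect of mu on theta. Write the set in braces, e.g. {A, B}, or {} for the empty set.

Variables eligible for adjustment (non-descendants of mu, excluding mu and theta): {beta, delta, eta, gamma, lam}.
Backdoor paths from mu to theta:
  P1: mu <- beta -> theta
  P2: mu <- beta -> gamma <- lam -> theta
  P3: mu <- delta -> theta
  P4: mu <- lam -> theta
  P5: mu <- lam -> gamma <- beta -> theta
The empty set is not sufficient: P1 (mu <- beta -> theta) has no collider blocking it and no conditioned non-collider, so it is open.
Try {beta, delta, lam}:
  P1: blocked at fork node beta ∈ conditioning set.
  P2: blocked at fork node beta ∈ conditioning set.
  P3: blocked at fork node delta ∈ conditioning set.
  P4: blocked at fork node lam ∈ conditioning set.
  P5: blocked at fork node lam ∈ conditioning set.
{beta, delta, lam} contains no descendant of mu and blocks every backdoor path.
Every element of {beta, delta, lam} is needed (dropping beta leaves P1 open; dropping delta leaves P3 open; dropping lam leaves P4 open), so no proper subset is valid.
Among all size-3 subsets of the eligible variables, only {beta, delta, lam} blocks every backdoor path, so it is the unique smallest valid adjustment set.

{beta, delta, lam}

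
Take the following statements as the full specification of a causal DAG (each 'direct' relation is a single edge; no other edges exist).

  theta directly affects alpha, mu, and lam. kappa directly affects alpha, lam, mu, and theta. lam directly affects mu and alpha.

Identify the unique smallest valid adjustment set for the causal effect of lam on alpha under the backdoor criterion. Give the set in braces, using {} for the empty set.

{kappa, theta}

Variables eligible for adjustment (non-descendants of lam, excluding lam and alpha): {kappa, theta}.
Backdoor paths from lam to alpha:
  P1: lam <- kappa -> theta -> alpha
  P2: lam <- kappa -> alpha
  P3: lam <- kappa -> mu <- theta -> alpha
  P4: lam <- theta <- kappa -> alpha
  P5: lam <- theta -> alpha
  P6: lam <- theta -> mu <- kappa -> alpha
The empty set is not sufficient: P1 (lam <- kappa -> theta -> alpha) has no collider blocking it and no conditioned non-collider, so it is open.
Try {kappa, theta}:
  P1: blocked at fork node kappa ∈ conditioning set.
  P2: blocked at fork node kappa ∈ conditioning set.
  P3: blocked at fork node kappa ∈ conditioning set.
  P4: blocked at chain node theta ∈ conditioning set.
  P5: blocked at fork node theta ∈ conditioning set.
  P6: blocked at fork node theta ∈ conditioning set.
{kappa, theta} contains no descendant of lam and blocks every backdoor path.
Every element of {kappa, theta} is needed (dropping kappa leaves P2 open; dropping theta leaves P5 open), so no proper subset is valid.
Among all size-2 subsets of the eligible variables, only {kappa, theta} blocks every backdoor path, so it is the unique smallest valid adjustment set.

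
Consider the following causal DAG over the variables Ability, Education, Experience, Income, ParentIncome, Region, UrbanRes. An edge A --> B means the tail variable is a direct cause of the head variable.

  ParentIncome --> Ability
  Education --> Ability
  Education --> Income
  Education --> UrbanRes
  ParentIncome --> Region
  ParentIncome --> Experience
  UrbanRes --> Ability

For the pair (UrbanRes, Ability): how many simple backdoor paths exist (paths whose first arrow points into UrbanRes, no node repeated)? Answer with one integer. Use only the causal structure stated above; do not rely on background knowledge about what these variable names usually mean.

1

A backdoor path from UrbanRes to Ability is any simple undirected path whose first edge points into UrbanRes (i.e. leaves UrbanRes via a parent).
Parents of UrbanRes: {Education}.
Enumerating:
  P1: UrbanRes <- Education -> Ability
That exhausts the simple backdoor paths. Count: 1.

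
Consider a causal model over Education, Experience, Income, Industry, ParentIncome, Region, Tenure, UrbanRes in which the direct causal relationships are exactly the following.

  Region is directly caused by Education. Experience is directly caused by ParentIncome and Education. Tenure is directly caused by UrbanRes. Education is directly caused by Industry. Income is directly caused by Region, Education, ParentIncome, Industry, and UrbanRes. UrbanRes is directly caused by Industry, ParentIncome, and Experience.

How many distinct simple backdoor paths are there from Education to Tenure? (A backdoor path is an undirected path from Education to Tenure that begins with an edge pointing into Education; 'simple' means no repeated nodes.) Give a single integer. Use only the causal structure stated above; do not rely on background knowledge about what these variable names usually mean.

4

A backdoor path from Education to Tenure is any simple undirected path whose first edge points into Education (i.e. leaves Education via a parent).
Parents of Education: {Industry}.
Enumerating:
  P1: Education <- Industry -> UrbanRes -> Tenure
  P2: Education <- Industry -> Income <- ParentIncome -> Experience -> UrbanRes -> Tenure
  P3: Education <- Industry -> Income <- ParentIncome -> UrbanRes -> Tenure
  P4: Education <- Industry -> Income <- UrbanRes -> Tenure
That exhausts the simple backdoor paths. Count: 4.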